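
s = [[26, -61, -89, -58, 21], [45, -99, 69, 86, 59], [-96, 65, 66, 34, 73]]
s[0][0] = 26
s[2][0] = -96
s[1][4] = 59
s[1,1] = -99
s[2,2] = 66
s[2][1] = 65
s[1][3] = 86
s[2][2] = 66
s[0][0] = 26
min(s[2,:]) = -96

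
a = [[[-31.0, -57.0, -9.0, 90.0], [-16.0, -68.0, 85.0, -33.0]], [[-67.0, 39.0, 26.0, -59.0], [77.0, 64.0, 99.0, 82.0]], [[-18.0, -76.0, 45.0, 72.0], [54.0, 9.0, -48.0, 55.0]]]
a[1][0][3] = -59.0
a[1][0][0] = -67.0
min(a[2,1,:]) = -48.0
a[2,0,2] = 45.0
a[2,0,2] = 45.0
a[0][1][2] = 85.0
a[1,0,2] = 26.0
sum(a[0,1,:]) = -32.0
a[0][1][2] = 85.0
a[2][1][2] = -48.0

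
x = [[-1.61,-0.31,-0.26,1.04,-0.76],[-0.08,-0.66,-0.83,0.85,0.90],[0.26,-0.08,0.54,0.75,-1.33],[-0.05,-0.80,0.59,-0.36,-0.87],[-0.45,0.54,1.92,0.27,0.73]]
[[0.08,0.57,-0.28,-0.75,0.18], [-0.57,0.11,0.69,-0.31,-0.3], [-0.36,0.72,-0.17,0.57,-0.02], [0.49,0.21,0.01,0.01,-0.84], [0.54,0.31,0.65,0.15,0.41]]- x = [[1.69, 0.88, -0.02, -1.79, 0.94],[-0.49, 0.77, 1.52, -1.16, -1.2],[-0.62, 0.8, -0.71, -0.18, 1.31],[0.54, 1.01, -0.58, 0.37, 0.03],[0.99, -0.23, -1.27, -0.12, -0.32]]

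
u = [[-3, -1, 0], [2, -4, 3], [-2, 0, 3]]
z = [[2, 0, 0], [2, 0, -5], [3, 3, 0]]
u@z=[[-8, 0, 5], [5, 9, 20], [5, 9, 0]]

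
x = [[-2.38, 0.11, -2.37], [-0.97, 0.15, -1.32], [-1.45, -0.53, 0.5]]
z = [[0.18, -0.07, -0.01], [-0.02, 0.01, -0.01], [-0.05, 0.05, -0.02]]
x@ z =[[-0.31, 0.05, 0.07],[-0.11, 0.00, 0.03],[-0.28, 0.12, 0.01]]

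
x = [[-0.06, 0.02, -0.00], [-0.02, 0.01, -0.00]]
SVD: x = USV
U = [[-0.94, -0.33],[-0.33, 0.94]]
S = [0.07, 0.0]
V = [[0.94, -0.33, 0.00], [0.33, 0.94, 0.00]]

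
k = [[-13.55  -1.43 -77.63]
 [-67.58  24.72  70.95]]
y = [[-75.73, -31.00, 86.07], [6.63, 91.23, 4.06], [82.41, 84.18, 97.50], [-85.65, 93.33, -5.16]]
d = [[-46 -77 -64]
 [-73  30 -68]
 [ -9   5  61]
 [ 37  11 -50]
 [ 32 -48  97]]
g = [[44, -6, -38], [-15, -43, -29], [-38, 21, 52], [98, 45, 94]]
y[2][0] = 82.41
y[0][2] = 86.07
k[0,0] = -13.55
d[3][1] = 11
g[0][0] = 44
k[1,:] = [-67.58, 24.72, 70.95]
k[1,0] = -67.58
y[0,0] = -75.73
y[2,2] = 97.5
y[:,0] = [-75.73, 6.63, 82.41, -85.65]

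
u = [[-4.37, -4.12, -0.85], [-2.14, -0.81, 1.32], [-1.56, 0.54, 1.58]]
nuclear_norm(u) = 9.48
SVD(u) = [[-0.93,  0.31,  0.18],  [-0.33,  -0.56,  -0.76],  [-0.13,  -0.77,  0.62]] @ diag([6.431900239695373, 2.744710602753899, 0.3012026124338149]) @ [[0.78, 0.63, 0.02], [0.39, -0.45, -0.81], [-0.5, 0.64, -0.59]]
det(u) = 5.32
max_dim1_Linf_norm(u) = 4.37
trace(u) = -3.60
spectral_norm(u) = 6.43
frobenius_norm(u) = 7.00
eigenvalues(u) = [-6.03, 2.75, -0.32]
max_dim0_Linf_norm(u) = 4.37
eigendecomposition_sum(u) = [[-4.69, -3.72, 0.12], [-1.71, -1.36, 0.04], [-0.84, -0.67, 0.02]] + [[0.35, -0.54, -0.86], [-0.47, 0.71, 1.14], [-0.68, 1.05, 1.68]] + [[-0.03,0.14,-0.11], [0.04,-0.17,0.13], [-0.04,0.16,-0.13]]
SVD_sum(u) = [[-4.67, -3.78, -0.14], [-1.66, -1.35, -0.05], [-0.65, -0.53, -0.02]] + [[0.32, -0.38, -0.68],  [-0.59, 0.68, 1.23],  [-0.82, 0.95, 1.71]] + [[-0.03, 0.04, -0.03], [0.11, -0.15, 0.14], [-0.09, 0.12, -0.11]]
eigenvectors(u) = [[0.93, 0.39, 0.51],[0.34, -0.52, -0.62],[0.17, -0.76, 0.59]]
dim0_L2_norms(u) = [5.11, 4.23, 2.23]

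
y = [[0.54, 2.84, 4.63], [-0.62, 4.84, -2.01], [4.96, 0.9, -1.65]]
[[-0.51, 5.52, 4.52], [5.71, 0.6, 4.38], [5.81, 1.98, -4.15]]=y@[[0.74,  0.57,  -0.86],[0.95,  0.53,  0.99],[-0.78,  0.80,  0.47]]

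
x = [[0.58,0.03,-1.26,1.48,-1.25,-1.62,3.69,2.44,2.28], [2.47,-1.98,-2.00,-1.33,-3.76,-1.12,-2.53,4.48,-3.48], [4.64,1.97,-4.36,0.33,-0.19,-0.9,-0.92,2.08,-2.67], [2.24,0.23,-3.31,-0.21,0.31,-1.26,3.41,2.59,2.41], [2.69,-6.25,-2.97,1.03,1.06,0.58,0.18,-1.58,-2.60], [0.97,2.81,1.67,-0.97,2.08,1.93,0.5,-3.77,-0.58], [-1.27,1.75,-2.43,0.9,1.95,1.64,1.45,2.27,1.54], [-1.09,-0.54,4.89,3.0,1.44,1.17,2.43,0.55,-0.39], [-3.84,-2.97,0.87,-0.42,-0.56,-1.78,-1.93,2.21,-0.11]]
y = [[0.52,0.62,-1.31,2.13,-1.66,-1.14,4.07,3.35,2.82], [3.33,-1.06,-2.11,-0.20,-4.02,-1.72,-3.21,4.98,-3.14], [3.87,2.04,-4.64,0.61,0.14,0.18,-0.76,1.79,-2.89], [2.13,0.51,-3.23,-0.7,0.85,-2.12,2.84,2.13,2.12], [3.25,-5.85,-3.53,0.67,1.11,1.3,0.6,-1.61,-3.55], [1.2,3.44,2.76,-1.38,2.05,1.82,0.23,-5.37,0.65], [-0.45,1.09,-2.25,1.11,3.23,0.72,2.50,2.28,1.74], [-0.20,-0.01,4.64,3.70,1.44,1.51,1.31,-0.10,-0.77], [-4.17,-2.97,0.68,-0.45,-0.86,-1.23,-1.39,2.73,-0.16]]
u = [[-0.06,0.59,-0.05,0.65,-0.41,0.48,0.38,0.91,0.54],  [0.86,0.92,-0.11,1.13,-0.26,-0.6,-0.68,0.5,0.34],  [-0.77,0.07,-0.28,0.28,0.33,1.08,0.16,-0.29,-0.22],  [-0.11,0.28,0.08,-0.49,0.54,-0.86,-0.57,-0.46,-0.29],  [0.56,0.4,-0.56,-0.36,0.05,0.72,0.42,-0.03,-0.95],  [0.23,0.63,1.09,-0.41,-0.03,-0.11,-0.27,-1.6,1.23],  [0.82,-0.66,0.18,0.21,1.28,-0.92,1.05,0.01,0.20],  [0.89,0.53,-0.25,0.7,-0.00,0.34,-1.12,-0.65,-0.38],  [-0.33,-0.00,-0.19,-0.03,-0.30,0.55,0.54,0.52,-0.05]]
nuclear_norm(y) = 53.20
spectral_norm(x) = 12.18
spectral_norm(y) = 13.02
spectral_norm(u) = 2.89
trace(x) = -1.09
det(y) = 168756.15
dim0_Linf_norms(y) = [4.17, 5.85, 4.64, 3.7, 4.02, 2.12, 4.07, 5.37, 3.55]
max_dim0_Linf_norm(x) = 6.25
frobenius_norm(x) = 20.32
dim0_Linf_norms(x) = [4.64, 6.25, 4.89, 3.0, 3.76, 1.93, 3.69, 4.48, 3.48]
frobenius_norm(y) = 21.64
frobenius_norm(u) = 5.36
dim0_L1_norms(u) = [4.63, 4.08, 2.79, 4.26, 3.2, 5.66, 5.19, 4.97, 4.2]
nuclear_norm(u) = 13.36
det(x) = 289561.44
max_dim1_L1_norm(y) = 23.77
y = u + x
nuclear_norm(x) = 50.83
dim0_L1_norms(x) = [19.79, 18.53, 23.76, 9.67, 12.6, 12.0, 17.04, 21.97, 16.06]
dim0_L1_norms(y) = [19.12, 17.59, 25.15, 10.95, 15.36, 11.74, 16.91, 24.34, 17.84]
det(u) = -0.00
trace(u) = 0.38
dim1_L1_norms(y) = [17.62, 23.77, 16.92, 16.63, 21.47, 18.9, 15.37, 13.68, 14.64]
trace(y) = -0.71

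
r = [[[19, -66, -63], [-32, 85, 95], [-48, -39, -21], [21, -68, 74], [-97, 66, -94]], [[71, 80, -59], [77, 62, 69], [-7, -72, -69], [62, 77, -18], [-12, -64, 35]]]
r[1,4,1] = -64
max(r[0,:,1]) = 85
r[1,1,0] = 77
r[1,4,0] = -12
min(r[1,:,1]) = -72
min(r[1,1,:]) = 62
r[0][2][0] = -48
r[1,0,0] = 71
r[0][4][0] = -97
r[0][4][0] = -97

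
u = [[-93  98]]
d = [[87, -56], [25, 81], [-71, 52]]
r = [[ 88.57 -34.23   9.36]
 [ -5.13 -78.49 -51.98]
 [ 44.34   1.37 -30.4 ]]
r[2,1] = 1.37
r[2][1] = 1.37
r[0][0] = 88.57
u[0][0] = -93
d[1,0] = 25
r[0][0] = 88.57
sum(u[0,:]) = 5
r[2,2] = -30.4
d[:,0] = [87, 25, -71]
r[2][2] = -30.4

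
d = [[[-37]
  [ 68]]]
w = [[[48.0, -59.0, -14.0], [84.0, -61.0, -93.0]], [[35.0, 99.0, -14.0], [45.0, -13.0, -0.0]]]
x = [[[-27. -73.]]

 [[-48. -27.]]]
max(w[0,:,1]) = -59.0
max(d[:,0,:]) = -37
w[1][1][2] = -0.0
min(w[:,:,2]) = -93.0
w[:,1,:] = [[84.0, -61.0, -93.0], [45.0, -13.0, -0.0]]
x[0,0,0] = -27.0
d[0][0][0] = -37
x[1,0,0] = -48.0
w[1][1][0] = 45.0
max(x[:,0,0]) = -27.0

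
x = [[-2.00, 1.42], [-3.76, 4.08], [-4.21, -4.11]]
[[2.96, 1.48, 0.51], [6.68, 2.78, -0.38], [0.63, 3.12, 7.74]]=x @ [[-0.92, -0.74, -0.92],[0.79, -0.00, -0.94]]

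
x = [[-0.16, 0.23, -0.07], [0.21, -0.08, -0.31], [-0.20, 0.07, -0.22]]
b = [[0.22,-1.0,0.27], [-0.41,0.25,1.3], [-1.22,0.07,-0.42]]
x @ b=[[-0.04, 0.21, 0.29],  [0.46, -0.25, 0.08],  [0.2, 0.20, 0.13]]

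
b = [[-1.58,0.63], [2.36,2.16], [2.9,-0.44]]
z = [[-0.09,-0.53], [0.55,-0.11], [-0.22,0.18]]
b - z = [[-1.49, 1.16], [1.81, 2.27], [3.12, -0.62]]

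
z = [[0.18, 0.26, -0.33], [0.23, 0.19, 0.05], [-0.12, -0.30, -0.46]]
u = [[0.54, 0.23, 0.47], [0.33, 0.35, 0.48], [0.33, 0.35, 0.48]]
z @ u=[[0.07, 0.02, 0.05], [0.20, 0.14, 0.22], [-0.32, -0.29, -0.42]]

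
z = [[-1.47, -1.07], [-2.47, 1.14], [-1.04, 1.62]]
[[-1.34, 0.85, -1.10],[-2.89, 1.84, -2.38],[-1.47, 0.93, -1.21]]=z@[[1.07,-0.68,0.88],[-0.22,0.14,-0.18]]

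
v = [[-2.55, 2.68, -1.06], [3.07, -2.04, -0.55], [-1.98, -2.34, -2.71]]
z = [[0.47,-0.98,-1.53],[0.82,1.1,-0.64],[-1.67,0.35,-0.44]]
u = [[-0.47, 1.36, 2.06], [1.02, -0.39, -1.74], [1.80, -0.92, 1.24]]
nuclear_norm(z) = 5.11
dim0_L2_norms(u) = [2.12, 1.69, 2.97]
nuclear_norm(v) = 10.54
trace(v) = -7.30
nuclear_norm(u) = 6.27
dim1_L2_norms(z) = [1.88, 1.51, 1.76]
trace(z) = 1.13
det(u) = -5.49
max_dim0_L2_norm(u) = 2.97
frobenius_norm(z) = 2.99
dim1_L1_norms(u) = [3.89, 3.15, 3.96]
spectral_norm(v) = 5.21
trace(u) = 0.38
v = u @ z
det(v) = 26.30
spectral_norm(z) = 2.01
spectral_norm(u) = 3.16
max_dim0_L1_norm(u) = 5.04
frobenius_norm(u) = 4.02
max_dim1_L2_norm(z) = 1.88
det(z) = -4.77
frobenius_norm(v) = 6.74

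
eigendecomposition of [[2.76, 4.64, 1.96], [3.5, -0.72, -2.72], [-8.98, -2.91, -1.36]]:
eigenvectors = [[(-0.39+0j), 0.14-0.41j, 0.14+0.41j], [(-0.54+0j), (-0.17+0.55j), (-0.17-0.55j)], [0.74+0.00j, 0.69+0.00j, (0.69-0j)]]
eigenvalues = [(5.5+0j), (-2.41+3.06j), (-2.41-3.06j)]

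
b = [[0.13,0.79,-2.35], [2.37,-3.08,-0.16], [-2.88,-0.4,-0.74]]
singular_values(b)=[4.32, 2.42, 2.4]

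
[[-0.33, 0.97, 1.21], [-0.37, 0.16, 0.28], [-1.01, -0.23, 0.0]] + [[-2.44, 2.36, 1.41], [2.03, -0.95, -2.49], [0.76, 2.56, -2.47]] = [[-2.77, 3.33, 2.62],[1.66, -0.79, -2.21],[-0.25, 2.33, -2.47]]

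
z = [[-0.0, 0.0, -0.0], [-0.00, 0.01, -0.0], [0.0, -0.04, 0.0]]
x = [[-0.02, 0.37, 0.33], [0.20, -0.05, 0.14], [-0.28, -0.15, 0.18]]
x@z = [[0.00, -0.01, 0.0], [0.0, -0.01, 0.00], [0.0, -0.01, 0.0]]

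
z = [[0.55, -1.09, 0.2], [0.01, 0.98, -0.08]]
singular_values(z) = [1.54, 0.37]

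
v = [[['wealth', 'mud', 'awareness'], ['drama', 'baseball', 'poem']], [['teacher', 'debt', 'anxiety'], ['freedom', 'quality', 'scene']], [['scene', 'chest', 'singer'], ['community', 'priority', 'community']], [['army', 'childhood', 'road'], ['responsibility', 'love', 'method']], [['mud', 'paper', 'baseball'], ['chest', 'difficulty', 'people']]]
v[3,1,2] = 'method'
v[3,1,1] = 'love'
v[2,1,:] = ['community', 'priority', 'community']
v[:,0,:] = [['wealth', 'mud', 'awareness'], ['teacher', 'debt', 'anxiety'], ['scene', 'chest', 'singer'], ['army', 'childhood', 'road'], ['mud', 'paper', 'baseball']]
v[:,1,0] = ['drama', 'freedom', 'community', 'responsibility', 'chest']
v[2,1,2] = 'community'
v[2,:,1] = ['chest', 'priority']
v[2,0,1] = 'chest'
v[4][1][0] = 'chest'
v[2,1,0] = 'community'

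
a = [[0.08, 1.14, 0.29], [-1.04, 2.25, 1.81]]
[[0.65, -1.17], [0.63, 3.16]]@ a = [[1.27, -1.89, -1.93], [-3.24, 7.83, 5.90]]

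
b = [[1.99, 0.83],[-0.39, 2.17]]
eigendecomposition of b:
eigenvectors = [[(0.82+0j), 0.82-0.00j],  [(0.09+0.56j), 0.09-0.56j]]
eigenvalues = [(2.08+0.56j), (2.08-0.56j)]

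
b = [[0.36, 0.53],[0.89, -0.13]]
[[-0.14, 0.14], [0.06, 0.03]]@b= [[0.07,  -0.09],  [0.05,  0.03]]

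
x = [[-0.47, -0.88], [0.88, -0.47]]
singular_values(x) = [1.0, 1.0]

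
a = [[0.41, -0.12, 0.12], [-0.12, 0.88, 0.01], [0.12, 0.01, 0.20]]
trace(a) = 1.49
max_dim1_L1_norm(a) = 1.01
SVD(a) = [[-0.24, -0.87, -0.44], [0.97, -0.23, -0.08], [-0.03, -0.44, 0.9]] @ diag([0.9093584156797738, 0.43997864713508633, 0.14066293718513964]) @ [[-0.24,0.97,-0.03],[-0.87,-0.23,-0.44],[-0.44,-0.08,0.90]]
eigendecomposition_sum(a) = [[0.03, 0.01, -0.05], [0.01, 0.0, -0.01], [-0.05, -0.01, 0.11]] + [[0.33, 0.09, 0.17], [0.09, 0.02, 0.04], [0.17, 0.04, 0.09]] + [[0.05,  -0.21,  0.01], [-0.21,  0.86,  -0.02], [0.01,  -0.02,  0.0]]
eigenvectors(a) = [[0.44, 0.87, -0.24], [0.08, 0.23, 0.97], [-0.90, 0.44, -0.03]]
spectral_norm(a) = 0.91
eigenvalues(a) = [0.14, 0.44, 0.91]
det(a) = 0.06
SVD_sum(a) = [[0.05, -0.21, 0.01], [-0.21, 0.86, -0.02], [0.01, -0.02, 0.0]] + [[0.33,0.09,0.17], [0.09,0.02,0.04], [0.17,0.04,0.09]] + [[0.03,  0.01,  -0.05], [0.01,  0.00,  -0.01], [-0.05,  -0.01,  0.11]]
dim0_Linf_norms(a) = [0.41, 0.88, 0.2]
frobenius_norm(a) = 1.02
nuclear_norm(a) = 1.49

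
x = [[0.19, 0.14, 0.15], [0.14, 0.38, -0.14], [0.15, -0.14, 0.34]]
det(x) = -0.000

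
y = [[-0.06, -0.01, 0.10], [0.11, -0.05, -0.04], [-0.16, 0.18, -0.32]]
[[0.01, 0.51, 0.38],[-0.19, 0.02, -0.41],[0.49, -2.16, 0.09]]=y@[[0.08,-0.65,-5.22],[3.67,-5.11,-3.62],[0.48,4.20,0.30]]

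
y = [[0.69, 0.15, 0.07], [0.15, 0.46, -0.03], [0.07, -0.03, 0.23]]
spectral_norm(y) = 0.77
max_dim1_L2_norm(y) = 0.71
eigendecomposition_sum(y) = [[0.62, 0.30, 0.06],[0.30, 0.14, 0.03],[0.06, 0.03, 0.01]] + [[0.06, -0.14, 0.05], [-0.14, 0.31, -0.11], [0.05, -0.11, 0.04]] + [[0.01, -0.01, -0.04], [-0.01, 0.01, 0.05], [-0.04, 0.05, 0.19]]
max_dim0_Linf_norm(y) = 0.69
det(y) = 0.06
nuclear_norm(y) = 1.38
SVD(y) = [[-0.9, 0.38, -0.21], [-0.43, -0.87, 0.24], [-0.09, 0.3, 0.95]] @ diag([0.7686348105459828, 0.40446728630133033, 0.20689790315268666]) @ [[-0.9, -0.43, -0.09], [0.38, -0.87, 0.30], [-0.21, 0.24, 0.95]]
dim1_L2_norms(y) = [0.71, 0.48, 0.24]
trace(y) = 1.38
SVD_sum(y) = [[0.62, 0.30, 0.06], [0.3, 0.14, 0.03], [0.06, 0.03, 0.01]] + [[0.06, -0.14, 0.05], [-0.14, 0.31, -0.11], [0.05, -0.11, 0.04]] + [[0.01, -0.01, -0.04],  [-0.01, 0.01, 0.05],  [-0.04, 0.05, 0.19]]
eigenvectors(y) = [[0.90, 0.38, -0.21], [0.43, -0.87, 0.24], [0.09, 0.30, 0.95]]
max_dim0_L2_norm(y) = 0.71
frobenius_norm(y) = 0.89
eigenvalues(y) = [0.77, 0.4, 0.21]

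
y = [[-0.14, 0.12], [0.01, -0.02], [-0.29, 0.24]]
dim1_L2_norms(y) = [0.18, 0.02, 0.38]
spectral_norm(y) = 0.42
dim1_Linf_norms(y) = [0.14, 0.02, 0.29]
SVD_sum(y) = [[-0.14,0.12], [0.02,-0.01], [-0.29,0.24]] + [[0.0, 0.0], [-0.01, -0.01], [-0.0, -0.00]]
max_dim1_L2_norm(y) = 0.38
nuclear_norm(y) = 0.43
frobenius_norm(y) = 0.42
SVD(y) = [[-0.44,0.25], [0.05,-0.95], [-0.9,-0.18]] @ diag([0.4196565821675206, 0.009399629964790046]) @ [[0.77, -0.64], [0.64, 0.77]]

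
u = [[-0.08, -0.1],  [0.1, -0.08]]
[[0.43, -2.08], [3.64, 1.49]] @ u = [[-0.24,  0.12], [-0.14,  -0.48]]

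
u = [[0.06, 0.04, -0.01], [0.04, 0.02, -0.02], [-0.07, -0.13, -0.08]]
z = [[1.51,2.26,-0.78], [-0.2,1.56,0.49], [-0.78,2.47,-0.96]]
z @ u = [[0.24,  0.21,  0.00], [0.02,  -0.04,  -0.07], [0.12,  0.14,  0.04]]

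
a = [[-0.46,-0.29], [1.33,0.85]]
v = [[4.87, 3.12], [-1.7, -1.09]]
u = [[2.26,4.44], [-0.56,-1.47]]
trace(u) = 0.79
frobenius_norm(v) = 6.13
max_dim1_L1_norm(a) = 2.18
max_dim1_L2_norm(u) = 4.98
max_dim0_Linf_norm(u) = 4.44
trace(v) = 3.78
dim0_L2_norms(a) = [1.41, 0.9]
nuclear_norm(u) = 5.38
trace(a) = 0.39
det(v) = -0.00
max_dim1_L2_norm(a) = 1.58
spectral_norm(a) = 1.67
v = u @ a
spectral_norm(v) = 6.13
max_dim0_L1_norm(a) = 1.79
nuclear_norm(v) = 6.13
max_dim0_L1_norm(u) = 5.91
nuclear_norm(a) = 1.67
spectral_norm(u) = 5.22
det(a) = -0.01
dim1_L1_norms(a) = [0.75, 2.18]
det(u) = -0.84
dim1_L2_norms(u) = [4.98, 1.57]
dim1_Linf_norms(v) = [4.87, 1.7]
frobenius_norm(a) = 1.67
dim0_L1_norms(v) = [6.57, 4.21]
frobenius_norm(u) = 5.22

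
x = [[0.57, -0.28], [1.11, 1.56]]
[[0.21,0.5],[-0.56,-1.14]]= x@[[0.14, 0.38], [-0.46, -1.0]]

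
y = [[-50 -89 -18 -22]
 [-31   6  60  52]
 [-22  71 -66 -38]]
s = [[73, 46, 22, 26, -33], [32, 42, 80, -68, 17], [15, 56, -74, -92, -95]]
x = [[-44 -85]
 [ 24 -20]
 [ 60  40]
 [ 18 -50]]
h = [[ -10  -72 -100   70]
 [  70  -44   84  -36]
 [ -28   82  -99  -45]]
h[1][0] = 70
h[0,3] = 70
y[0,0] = -50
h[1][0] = 70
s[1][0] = 32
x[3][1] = -50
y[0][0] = -50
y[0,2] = -18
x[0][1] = -85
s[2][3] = -92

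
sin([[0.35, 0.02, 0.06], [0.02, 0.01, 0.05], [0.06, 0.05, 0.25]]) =[[0.34, 0.02, 0.06], [0.02, 0.01, 0.05], [0.06, 0.05, 0.25]]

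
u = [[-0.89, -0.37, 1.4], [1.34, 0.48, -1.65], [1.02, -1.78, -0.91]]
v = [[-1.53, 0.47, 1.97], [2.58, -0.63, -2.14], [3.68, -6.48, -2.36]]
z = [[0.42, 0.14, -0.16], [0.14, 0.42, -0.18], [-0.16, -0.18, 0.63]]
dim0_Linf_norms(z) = [0.42, 0.42, 0.63]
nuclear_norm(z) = 1.47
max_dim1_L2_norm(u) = 2.24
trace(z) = 1.47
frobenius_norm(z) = 0.95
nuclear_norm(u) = 5.05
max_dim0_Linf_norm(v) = 6.48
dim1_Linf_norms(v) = [1.97, 2.58, 6.48]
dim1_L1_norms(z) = [0.72, 0.74, 0.97]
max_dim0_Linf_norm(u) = 1.78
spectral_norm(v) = 8.43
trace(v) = -4.52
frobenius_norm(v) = 8.90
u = v @ z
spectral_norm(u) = 3.03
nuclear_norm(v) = 11.69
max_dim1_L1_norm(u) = 3.71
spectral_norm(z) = 0.84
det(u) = -0.85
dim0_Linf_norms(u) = [1.34, 1.78, 1.65]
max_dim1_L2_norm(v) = 7.82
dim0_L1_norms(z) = [0.72, 0.74, 0.97]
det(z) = 0.08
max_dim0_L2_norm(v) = 6.53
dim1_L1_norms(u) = [2.66, 3.47, 3.71]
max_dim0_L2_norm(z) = 0.67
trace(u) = -1.32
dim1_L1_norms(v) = [3.97, 5.35, 12.52]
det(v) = -10.27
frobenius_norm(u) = 3.56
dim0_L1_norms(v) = [7.79, 7.58, 6.47]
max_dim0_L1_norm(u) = 3.96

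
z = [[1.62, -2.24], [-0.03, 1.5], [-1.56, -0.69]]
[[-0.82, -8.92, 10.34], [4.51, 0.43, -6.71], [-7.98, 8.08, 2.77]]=z @ [[3.75, -5.26, 0.2],  [3.08, 0.18, -4.47]]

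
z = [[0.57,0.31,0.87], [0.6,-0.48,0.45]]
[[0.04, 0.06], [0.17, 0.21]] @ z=[[0.06, -0.02, 0.06],[0.22, -0.05, 0.24]]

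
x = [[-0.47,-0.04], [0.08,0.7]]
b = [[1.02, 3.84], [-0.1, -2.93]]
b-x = [[1.49, 3.88], [-0.18, -3.63]]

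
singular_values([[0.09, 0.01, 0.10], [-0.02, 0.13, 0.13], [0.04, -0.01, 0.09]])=[0.22, 0.12, 0.03]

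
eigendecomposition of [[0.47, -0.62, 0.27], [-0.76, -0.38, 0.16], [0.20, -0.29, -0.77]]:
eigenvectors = [[(0.85+0j), (0.36-0.07j), (0.36+0.07j)], [-0.49+0.00j, (0.7+0j), (0.7-0j)], [0.19+0.00j, (-0.03+0.61j), (-0.03-0.61j)]]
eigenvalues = [(0.88+0j), (-0.78+0.21j), (-0.78-0.21j)]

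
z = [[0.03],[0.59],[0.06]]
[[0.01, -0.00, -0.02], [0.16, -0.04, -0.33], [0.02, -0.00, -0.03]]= z @ [[0.27,-0.07,-0.56]]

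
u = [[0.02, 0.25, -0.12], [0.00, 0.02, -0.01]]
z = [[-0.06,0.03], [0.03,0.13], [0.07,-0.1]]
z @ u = [[-0.00, -0.01, 0.01],[0.0, 0.01, -0.0],[0.0, 0.02, -0.01]]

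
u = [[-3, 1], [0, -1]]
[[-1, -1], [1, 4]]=u@[[0, -1], [-1, -4]]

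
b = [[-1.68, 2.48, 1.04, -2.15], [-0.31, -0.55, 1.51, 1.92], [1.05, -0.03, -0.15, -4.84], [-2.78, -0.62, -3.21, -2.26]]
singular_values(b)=[6.43, 4.04, 3.19, 1.09]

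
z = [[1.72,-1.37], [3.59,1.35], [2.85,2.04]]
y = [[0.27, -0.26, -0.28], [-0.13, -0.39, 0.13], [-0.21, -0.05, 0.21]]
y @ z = [[-1.27,  -1.29],[-1.25,  -0.08],[0.06,  0.65]]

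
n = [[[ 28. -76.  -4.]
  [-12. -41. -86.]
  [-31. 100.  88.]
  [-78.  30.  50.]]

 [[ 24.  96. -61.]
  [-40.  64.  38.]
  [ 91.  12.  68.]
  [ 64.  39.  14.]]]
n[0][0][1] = -76.0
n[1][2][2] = 68.0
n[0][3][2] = 50.0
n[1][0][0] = 24.0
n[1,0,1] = 96.0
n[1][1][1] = 64.0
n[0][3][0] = -78.0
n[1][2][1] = 12.0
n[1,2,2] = 68.0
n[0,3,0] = -78.0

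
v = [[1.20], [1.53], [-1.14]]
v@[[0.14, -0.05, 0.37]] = [[0.17, -0.06, 0.44], [0.21, -0.08, 0.57], [-0.16, 0.06, -0.42]]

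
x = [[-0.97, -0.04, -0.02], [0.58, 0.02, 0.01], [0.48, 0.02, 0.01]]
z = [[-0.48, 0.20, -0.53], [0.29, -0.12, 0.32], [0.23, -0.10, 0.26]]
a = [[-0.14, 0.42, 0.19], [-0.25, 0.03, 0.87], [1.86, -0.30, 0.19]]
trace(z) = -0.34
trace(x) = -0.94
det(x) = -0.00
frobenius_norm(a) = 2.15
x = z @ a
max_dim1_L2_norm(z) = 0.74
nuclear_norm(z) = 0.94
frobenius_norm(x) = 1.23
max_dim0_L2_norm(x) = 1.23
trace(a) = 0.08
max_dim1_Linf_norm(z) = 0.53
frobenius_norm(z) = 0.94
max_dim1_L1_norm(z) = 1.21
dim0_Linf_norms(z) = [0.48, 0.2, 0.53]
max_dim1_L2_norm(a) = 1.89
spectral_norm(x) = 1.23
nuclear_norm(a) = 3.21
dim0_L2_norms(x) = [1.23, 0.05, 0.02]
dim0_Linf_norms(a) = [1.86, 0.42, 0.87]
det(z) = -0.00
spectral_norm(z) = 0.94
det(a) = 0.67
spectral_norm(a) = 1.91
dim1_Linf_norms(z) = [0.53, 0.32, 0.26]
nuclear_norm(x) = 1.23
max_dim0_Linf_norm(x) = 0.97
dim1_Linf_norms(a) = [0.42, 0.87, 1.86]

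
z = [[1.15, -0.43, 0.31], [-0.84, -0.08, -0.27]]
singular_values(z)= [1.51, 0.32]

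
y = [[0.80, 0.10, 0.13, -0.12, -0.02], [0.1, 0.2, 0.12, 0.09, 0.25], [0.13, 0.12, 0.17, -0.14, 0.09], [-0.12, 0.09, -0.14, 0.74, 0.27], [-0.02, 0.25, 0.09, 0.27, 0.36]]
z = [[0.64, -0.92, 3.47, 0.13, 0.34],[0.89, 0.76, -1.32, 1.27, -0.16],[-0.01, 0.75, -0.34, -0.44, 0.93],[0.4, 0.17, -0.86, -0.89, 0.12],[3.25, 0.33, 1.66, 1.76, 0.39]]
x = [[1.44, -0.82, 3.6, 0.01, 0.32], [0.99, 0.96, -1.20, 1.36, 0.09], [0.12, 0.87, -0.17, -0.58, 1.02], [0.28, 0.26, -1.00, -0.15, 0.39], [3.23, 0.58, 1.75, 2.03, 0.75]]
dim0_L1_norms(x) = [6.06, 3.49, 7.72, 4.13, 2.57]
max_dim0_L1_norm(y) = 1.36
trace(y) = 2.27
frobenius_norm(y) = 1.36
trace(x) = 2.83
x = y + z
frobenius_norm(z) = 6.19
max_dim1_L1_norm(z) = 7.39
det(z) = -0.22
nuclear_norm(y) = 2.28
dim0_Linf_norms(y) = [0.8, 0.25, 0.17, 0.74, 0.36]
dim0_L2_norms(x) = [3.69, 1.66, 4.3, 2.52, 1.37]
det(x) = -0.62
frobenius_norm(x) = 6.56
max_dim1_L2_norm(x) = 4.3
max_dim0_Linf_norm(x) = 3.6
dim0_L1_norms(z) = [5.19, 2.93, 7.65, 4.49, 1.94]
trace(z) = 0.56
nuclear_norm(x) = 10.86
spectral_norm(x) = 5.32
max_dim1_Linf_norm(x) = 3.6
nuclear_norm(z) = 10.64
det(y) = -0.00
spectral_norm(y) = 1.00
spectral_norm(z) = 4.87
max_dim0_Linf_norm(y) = 0.8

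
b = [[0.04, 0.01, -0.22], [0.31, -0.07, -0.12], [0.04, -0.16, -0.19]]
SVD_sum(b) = [[0.11, -0.05, -0.12],  [0.20, -0.10, -0.21],  [0.14, -0.07, -0.14]] + [[-0.08, -0.02, -0.07], [0.11, 0.03, 0.09], [-0.09, -0.02, -0.08]] + [[0.01, 0.08, -0.03], [0.0, 0.0, -0.00], [-0.01, -0.07, 0.03]]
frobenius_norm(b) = 0.48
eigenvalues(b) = [(0.18+0j), (-0.2+0.14j), (-0.2-0.14j)]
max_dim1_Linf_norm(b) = 0.31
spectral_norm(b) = 0.41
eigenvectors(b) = [[-0.53+0.00j, (0.44+0.28j), (0.44-0.28j)], [-0.80+0.00j, (0.14-0.52j), (0.14+0.52j)], [(0.29+0j), 0.66+0.00j, (0.66-0j)]]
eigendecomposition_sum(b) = [[(0.08+0j),(0.04+0j),(-0.06+0j)],  [0.12+0.00j,(0.06+0j),-0.09+0.00j],  [-0.04+0.00j,(-0.02-0j),(0.03+0j)]] + [[(-0.02+0.09j), -0.02-0.07j, (-0.08-0.04j)],[0.10-0.01j, -0.07+0.04j, (-0.01+0.09j)],[(0.04+0.11j), -0.07-0.07j, -0.11+0.01j]] + [[-0.02-0.09j, (-0.02+0.07j), -0.08+0.04j],  [(0.1+0.01j), (-0.07-0.04j), (-0.01-0.09j)],  [(0.04-0.11j), -0.07+0.07j, (-0.11-0.01j)]]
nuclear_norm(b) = 0.75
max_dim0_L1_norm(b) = 0.53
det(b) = 0.01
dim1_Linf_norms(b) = [0.22, 0.31, 0.19]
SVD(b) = [[-0.42,0.51,-0.75], [-0.75,-0.66,-0.02], [-0.5,0.56,0.66]] @ diag([0.4096301601336724, 0.21597378557440897, 0.11982677435999485]) @ [[-0.66,  0.32,  0.68], [-0.75,  -0.18,  -0.64], [-0.08,  -0.93,  0.35]]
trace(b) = -0.22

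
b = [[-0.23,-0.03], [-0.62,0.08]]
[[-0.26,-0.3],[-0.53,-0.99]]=b@[[0.99, 1.46], [1.08, -1.06]]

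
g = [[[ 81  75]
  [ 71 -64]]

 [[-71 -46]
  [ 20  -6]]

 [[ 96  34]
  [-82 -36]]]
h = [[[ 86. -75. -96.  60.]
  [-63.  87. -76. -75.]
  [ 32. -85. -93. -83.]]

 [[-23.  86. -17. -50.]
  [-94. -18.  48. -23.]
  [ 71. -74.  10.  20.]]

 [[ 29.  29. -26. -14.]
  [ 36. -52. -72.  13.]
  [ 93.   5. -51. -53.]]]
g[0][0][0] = 81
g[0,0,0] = 81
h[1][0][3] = -50.0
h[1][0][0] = -23.0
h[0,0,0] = 86.0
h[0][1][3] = -75.0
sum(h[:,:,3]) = -205.0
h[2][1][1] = -52.0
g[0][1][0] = 71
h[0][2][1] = -85.0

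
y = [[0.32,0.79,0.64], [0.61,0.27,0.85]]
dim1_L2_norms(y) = [1.07, 1.08]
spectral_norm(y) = 1.45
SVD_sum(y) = [[0.46, 0.52, 0.74], [0.47, 0.53, 0.75]] + [[-0.14,0.27,-0.10], [0.14,-0.26,0.1]]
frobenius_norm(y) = 1.52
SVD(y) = [[-0.70, -0.71],[-0.71, 0.70]] @ diag([1.4506651516765787, 0.4462853545784007]) @ [[-0.45, -0.51, -0.73], [0.45, -0.84, 0.31]]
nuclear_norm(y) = 1.90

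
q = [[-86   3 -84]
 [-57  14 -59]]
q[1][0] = -57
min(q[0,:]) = -86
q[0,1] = 3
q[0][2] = -84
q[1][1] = 14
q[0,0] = -86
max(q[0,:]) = 3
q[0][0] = -86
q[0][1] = 3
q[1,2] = -59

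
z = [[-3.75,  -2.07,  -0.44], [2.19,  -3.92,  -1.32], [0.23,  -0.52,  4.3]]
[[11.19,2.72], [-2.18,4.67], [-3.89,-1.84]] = z @ [[-2.56, -0.08], [-0.59, -1.05], [-0.84, -0.55]]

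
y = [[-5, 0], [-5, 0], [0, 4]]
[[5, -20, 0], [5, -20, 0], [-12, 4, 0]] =y @ [[-1, 4, 0], [-3, 1, 0]]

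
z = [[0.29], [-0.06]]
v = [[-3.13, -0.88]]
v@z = [[-0.85]]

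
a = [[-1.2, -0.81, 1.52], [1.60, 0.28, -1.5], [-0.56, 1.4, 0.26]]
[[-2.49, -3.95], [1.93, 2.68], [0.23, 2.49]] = a @[[-1.02, -0.5], [0.19, 1.94], [-2.34, -1.96]]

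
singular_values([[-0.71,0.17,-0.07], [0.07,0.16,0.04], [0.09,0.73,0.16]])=[0.79, 0.72, 0.0]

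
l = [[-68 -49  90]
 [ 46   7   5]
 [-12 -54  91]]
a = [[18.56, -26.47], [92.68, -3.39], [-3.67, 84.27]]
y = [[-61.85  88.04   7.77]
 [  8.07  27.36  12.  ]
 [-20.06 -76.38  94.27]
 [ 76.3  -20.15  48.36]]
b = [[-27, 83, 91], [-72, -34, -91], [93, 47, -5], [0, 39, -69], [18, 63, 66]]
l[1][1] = 7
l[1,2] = 5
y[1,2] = 12.0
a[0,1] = -26.47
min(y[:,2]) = 7.77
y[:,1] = [88.04, 27.36, -76.38, -20.15]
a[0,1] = -26.47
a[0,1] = -26.47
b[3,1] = 39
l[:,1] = [-49, 7, -54]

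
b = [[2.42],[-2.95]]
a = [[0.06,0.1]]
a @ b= [[-0.15]]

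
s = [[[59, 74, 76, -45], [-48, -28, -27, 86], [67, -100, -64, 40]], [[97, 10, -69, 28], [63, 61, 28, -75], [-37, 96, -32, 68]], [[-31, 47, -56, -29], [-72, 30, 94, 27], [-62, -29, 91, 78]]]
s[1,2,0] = -37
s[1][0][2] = -69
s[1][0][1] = 10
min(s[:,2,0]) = -62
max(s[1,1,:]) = 63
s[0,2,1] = -100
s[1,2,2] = -32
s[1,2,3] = 68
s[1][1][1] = 61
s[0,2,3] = 40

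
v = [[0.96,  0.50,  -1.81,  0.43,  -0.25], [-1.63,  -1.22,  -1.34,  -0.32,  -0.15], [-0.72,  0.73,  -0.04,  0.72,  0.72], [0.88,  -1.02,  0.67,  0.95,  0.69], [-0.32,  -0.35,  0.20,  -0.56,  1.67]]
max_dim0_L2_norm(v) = 2.36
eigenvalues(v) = [(-1.34+1.43j), (-1.34-1.43j), (1.4+0.71j), (1.4-0.71j), (2.21+0j)]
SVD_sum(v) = [[-0.37,-0.10,-0.45,-0.13,-0.14], [-1.33,-0.37,-1.62,-0.49,-0.51], [-0.01,-0.0,-0.01,-0.00,-0.0], [0.71,0.2,0.87,0.26,0.28], [0.09,0.03,0.11,0.03,0.04]] + [[0.97, 0.75, -0.77, 0.34, -0.93], [-0.45, -0.35, 0.36, -0.16, 0.43], [-0.17, -0.13, 0.13, -0.06, 0.16], [-0.24, -0.18, 0.19, -0.08, 0.23], [-0.78, -0.6, 0.62, -0.28, 0.75]] + [[0.36,-0.44,-0.49,0.39,0.57], [0.14,-0.17,-0.19,0.15,0.22], [0.04,-0.05,-0.06,0.05,0.07], [0.41,-0.51,-0.57,0.44,0.66], [0.23,-0.29,-0.32,0.25,0.37]] + [[-0.09, 0.29, -0.07, 0.02, 0.21], [0.1, -0.34, 0.08, -0.02, -0.24], [-0.27, 0.91, -0.21, 0.05, 0.65], [0.16, -0.53, 0.12, -0.03, -0.38], [-0.15, 0.52, -0.12, 0.03, 0.37]] + [[0.09, -0.0, -0.03, -0.18, 0.04], [-0.09, 0.00, 0.03, 0.2, -0.05], [-0.32, 0.01, 0.11, 0.68, -0.16], [-0.17, 0.00, 0.06, 0.36, -0.08], [0.28, -0.01, -0.09, -0.6, 0.14]]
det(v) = 20.91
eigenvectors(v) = [[-0.04+0.37j, (-0.04-0.37j), 0.06-0.31j, 0.06+0.31j, (0.7+0j)], [-0.75+0.00j, -0.75-0.00j, (0.21+0.09j), 0.21-0.09j, (-0.15+0j)], [0.02+0.44j, (0.02-0.44j), -0.26+0.13j, -0.26-0.13j, -0.42+0.00j], [-0.11-0.31j, (-0.11+0.31j), (-0.78+0j), -0.78-0.00j, (0.07+0j)], [(-0.07-0.08j), -0.07+0.08j, (-0.02-0.4j), -0.02+0.40j, (-0.56+0j)]]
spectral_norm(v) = 2.62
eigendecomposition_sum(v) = [[-0.14+0.26j, (0.28+0.36j), (-0.37+0.32j), 0.19+0.01j, 0.05-0.01j], [-0.56-0.23j, (-0.66+0.65j), -0.74-0.67j, (0.02+0.38j), 0.04+0.11j], [(-0.12+0.33j), (0.39+0.37j), -0.38+0.44j, (0.22-0.02j), (0.06-0.03j)], [(0.01-0.26j), -0.36-0.18j, (0.17-0.4j), (-0.16+0.06j), (-0.04+0.03j)], [-0.03-0.08j, -0.14-0.01j, 0.00-0.15j, -0.04+0.04j, -0.01+0.02j]] + [[-0.14-0.26j,  0.28-0.36j,  -0.37-0.32j,  (0.19-0.01j),  0.05+0.01j], [(-0.56+0.23j),  (-0.66-0.65j),  (-0.74+0.67j),  (0.02-0.38j),  0.04-0.11j], [-0.12-0.33j,  (0.39-0.37j),  -0.38-0.44j,  (0.22+0.02j),  (0.06+0.03j)], [0.01+0.26j,  -0.36+0.18j,  (0.17+0.4j),  -0.16-0.06j,  -0.04-0.03j], [(-0.03+0.08j),  -0.14+0.01j,  0.00+0.15j,  -0.04-0.04j,  (-0.01-0.02j)]] + [[0.15+0.19j, (-0.02-0.06j), -0.17+0.05j, (-0.14+0.22j), (0.31+0.24j)], [(-0.16+0.08j), 0.05-0.01j, -0.01-0.13j, (-0.14-0.14j), -0.22+0.19j], [(0.05-0.22j), (-0.03+0.05j), (0.13+0.1j), (0.24-0.02j), 0.00-0.36j], [(0.37-0.46j), -0.15+0.08j, (0.2+0.39j), 0.61+0.23j, (0.44-0.86j)], [0.25+0.18j, (-0.05-0.07j), -0.19+0.11j, -0.10+0.32j, 0.45+0.20j]] + [[(0.15-0.19j), -0.02+0.06j, -0.17-0.05j, (-0.14-0.22j), (0.31-0.24j)], [(-0.16-0.08j), 0.05+0.01j, (-0.01+0.13j), -0.14+0.14j, (-0.22-0.19j)], [0.05+0.22j, (-0.03-0.05j), (0.13-0.1j), 0.24+0.02j, 0.00+0.36j], [(0.37+0.46j), -0.15-0.08j, (0.2-0.39j), 0.61-0.23j, 0.44+0.86j], [(0.25-0.18j), -0.05+0.07j, (-0.19-0.11j), -0.10-0.32j, (0.45-0.2j)]] + [[(0.94-0j), -0.02+0.00j, -0.73+0.00j, 0.34-0.00j, (-0.97-0j)], [(-0.2+0j), -0j, (0.15-0j), -0.07+0.00j, 0.21+0.00j], [-0.58+0.00j, 0.01-0.00j, (0.45-0j), (-0.21+0j), (0.59+0j)], [(0.1-0j), (-0+0j), -0.08+0.00j, 0.04-0.00j, -0.10-0.00j], [-0.75+0.00j, (0.02-0j), (0.58-0j), (-0.27+0j), 0.78+0.00j]]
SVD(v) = [[0.24, 0.72, -0.59, 0.23, 0.18], [0.85, -0.33, -0.23, -0.27, -0.19], [0.01, -0.12, -0.07, 0.72, -0.68], [-0.46, -0.17, -0.67, -0.42, -0.35], [-0.06, -0.58, -0.38, 0.41, 0.59]] @ diag([2.620626211822927, 2.4513888400070543, 1.739607471925876, 1.619135640484586, 1.1556282422681277]) @ [[-0.59, -0.16, -0.72, -0.22, -0.23], [0.55, 0.43, -0.44, 0.2, -0.53], [-0.35, 0.43, 0.48, -0.38, -0.56], [-0.23, 0.78, -0.18, 0.04, 0.56], [0.41, -0.01, -0.14, -0.88, 0.21]]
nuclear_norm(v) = 9.59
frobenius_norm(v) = 4.46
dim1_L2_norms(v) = [2.17, 2.46, 1.45, 1.91, 1.84]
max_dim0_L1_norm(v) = 4.51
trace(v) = 2.32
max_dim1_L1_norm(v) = 4.66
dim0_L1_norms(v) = [4.51, 3.82, 4.06, 2.98, 3.48]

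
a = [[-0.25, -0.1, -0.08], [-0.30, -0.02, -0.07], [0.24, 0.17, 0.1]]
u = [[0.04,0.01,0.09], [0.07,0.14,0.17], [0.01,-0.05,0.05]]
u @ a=[[0.01, 0.01, 0.01], [-0.02, 0.02, 0.00], [0.02, 0.01, 0.01]]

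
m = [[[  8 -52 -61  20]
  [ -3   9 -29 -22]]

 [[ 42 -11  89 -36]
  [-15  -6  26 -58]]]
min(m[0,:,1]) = -52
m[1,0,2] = 89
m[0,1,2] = -29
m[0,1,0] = -3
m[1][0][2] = 89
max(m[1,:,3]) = -36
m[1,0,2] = 89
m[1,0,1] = -11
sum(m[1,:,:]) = 31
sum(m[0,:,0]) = 5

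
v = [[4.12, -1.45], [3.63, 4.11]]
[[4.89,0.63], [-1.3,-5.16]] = v @ [[0.82, -0.22], [-1.04, -1.06]]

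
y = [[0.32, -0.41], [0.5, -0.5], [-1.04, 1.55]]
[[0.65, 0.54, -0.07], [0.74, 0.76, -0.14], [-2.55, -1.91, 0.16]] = y@[[-0.53,  0.88,  -0.57], [-2.00,  -0.64,  -0.28]]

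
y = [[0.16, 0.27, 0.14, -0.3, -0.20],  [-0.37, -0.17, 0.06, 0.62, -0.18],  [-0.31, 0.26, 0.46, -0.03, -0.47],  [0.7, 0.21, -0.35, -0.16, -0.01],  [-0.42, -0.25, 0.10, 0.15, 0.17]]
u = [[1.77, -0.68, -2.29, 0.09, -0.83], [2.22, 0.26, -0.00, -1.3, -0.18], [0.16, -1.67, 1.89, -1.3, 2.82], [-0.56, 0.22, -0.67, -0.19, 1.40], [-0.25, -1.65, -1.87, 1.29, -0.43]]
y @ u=[[1.12, -0.01, 0.47, -0.72, -0.12], [-1.32, 0.54, 0.88, -0.24, 1.45], [0.24, 0.28, 2.48, -1.56, 1.67], [1.74, 0.14, -2.14, 0.26, -1.83], [-1.41, -0.19, 0.73, 0.35, 0.81]]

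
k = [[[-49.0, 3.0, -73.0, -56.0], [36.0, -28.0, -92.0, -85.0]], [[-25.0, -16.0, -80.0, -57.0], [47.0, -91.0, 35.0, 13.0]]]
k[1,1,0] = 47.0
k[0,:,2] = [-73.0, -92.0]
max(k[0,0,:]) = 3.0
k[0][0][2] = -73.0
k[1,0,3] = -57.0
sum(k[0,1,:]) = -169.0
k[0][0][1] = 3.0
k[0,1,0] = 36.0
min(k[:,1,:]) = -92.0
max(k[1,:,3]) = 13.0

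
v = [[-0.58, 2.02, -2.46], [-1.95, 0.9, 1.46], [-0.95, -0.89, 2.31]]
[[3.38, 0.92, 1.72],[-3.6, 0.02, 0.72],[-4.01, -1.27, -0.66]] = v @ [[0.19, 1.71, -0.29], [-0.55, 2.14, 0.51], [-1.87, 0.98, -0.21]]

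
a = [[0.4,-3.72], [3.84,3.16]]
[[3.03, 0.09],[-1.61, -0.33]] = a @ [[0.23,-0.06], [-0.79,-0.03]]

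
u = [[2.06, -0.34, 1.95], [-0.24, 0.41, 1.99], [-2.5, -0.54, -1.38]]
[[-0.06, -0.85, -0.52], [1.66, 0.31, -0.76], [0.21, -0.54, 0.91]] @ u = [[1.38, -0.05, -1.09], [5.25, -0.03, 4.9], [-1.71, -0.78, -1.92]]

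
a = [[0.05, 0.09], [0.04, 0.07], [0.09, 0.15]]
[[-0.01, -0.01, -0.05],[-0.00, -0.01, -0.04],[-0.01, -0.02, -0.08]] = a @ [[0.25,  -0.04,  -0.36],[-0.2,  -0.08,  -0.31]]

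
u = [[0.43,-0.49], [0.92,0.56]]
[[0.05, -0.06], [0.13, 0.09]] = u @[[0.13, 0.02], [0.02, 0.13]]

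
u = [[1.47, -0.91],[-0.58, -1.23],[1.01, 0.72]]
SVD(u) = [[-0.70, -0.67], [0.4, -0.67], [-0.59, 0.33]] @ diag([1.8796585912564956, 1.686322501870756]) @ [[-0.99, -0.15], [-0.15, 0.99]]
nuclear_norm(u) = 3.57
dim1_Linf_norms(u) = [1.47, 1.23, 1.01]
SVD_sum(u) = [[1.3, 0.2], [-0.75, -0.11], [1.09, 0.17]] + [[0.17,-1.11], [0.17,-1.12], [-0.08,0.55]]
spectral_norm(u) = 1.88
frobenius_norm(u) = 2.53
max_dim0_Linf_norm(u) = 1.47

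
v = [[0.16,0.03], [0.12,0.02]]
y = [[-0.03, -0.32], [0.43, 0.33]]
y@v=[[-0.04, -0.01], [0.11, 0.02]]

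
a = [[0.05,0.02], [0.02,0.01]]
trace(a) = 0.06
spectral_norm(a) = 0.06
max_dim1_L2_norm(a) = 0.05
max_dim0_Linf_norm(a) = 0.05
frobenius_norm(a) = 0.06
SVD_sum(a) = [[0.05, 0.02], [0.02, 0.01]] + [[0.00, -0.00], [-0.0, 0.00]]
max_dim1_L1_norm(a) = 0.07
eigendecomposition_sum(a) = [[0.05, 0.02], [0.02, 0.01]] + [[0.0, -0.0], [-0.00, 0.0]]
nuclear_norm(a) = 0.06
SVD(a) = [[-0.92, -0.38], [-0.38, 0.92]] @ diag([0.05828427124746189, 0.0017157287525381001]) @ [[-0.92, -0.38], [-0.38, 0.92]]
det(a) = 0.00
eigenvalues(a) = [0.06, 0.0]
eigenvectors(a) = [[0.92, -0.38], [0.38, 0.92]]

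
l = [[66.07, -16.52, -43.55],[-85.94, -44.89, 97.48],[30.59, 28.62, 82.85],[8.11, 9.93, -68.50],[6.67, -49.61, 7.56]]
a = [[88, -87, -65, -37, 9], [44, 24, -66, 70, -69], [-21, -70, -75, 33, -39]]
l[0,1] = -16.52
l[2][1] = 28.62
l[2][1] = 28.62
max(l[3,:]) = 9.93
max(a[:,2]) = -65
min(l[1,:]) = -85.94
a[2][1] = -70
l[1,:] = [-85.94, -44.89, 97.48]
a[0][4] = 9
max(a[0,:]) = 88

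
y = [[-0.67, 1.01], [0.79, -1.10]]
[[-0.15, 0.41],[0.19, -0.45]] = y @ [[0.36, 0.09], [0.09, 0.47]]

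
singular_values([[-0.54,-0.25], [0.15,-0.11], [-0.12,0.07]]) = [0.61, 0.19]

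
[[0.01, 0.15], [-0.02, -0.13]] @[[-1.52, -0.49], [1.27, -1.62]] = [[0.18,-0.25], [-0.13,0.22]]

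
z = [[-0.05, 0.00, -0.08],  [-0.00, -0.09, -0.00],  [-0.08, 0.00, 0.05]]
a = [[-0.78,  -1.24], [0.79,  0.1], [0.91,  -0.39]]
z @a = [[-0.03, 0.09], [-0.07, -0.01], [0.11, 0.08]]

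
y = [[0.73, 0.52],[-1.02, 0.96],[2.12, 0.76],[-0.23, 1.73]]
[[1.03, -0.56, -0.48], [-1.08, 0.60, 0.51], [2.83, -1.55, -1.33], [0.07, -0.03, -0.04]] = y @ [[1.26,-0.69,-0.59], [0.21,-0.11,-0.1]]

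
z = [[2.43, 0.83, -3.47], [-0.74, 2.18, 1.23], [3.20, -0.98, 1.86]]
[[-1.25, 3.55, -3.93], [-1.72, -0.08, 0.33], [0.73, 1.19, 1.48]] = z @ [[-0.09, 0.74, -0.19],  [-0.87, 0.44, -0.42],  [0.09, -0.40, 0.9]]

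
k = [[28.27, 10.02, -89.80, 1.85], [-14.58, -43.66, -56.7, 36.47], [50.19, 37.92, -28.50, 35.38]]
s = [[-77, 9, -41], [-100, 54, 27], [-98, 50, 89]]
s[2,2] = 89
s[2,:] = [-98, 50, 89]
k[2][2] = -28.5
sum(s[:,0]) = -275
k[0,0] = 28.27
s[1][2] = 27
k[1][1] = -43.66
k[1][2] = -56.7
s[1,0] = -100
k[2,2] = -28.5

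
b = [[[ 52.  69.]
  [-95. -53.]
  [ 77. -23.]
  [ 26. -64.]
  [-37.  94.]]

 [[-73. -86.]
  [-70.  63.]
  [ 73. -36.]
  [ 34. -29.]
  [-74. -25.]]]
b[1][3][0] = 34.0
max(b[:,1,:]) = 63.0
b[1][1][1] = 63.0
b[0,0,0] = 52.0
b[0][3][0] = 26.0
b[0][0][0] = 52.0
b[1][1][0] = -70.0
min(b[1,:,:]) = -86.0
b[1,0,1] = -86.0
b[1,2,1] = -36.0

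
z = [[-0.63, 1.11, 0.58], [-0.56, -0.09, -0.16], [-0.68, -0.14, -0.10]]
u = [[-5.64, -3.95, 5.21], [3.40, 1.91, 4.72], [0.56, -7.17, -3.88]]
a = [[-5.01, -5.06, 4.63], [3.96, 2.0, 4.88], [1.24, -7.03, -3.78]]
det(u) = -344.21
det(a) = -380.74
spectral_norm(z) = 1.42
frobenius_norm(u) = 13.37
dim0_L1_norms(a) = [10.21, 14.09, 13.29]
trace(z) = -0.82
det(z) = 0.08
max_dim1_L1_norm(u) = 14.8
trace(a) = -6.79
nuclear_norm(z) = 2.37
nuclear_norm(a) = 22.56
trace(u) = -7.61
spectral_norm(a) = 9.66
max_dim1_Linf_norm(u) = 7.17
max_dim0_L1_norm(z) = 1.87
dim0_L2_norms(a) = [6.51, 8.89, 7.72]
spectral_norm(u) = 9.37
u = a + z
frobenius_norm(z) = 1.67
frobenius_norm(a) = 13.45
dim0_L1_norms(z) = [1.87, 1.34, 0.84]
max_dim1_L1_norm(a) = 14.7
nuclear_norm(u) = 22.20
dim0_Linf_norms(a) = [5.01, 7.03, 4.88]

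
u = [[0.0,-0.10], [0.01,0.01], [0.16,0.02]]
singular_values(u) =[0.16, 0.1]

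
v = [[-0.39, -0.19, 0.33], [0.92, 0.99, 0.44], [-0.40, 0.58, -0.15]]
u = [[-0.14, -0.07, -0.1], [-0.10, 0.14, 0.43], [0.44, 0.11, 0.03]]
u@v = [[0.03, -0.10, -0.06], [-0.0, 0.41, -0.04], [-0.08, 0.04, 0.19]]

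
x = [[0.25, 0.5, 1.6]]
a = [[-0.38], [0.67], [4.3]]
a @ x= [[-0.10, -0.19, -0.61], [0.17, 0.34, 1.07], [1.08, 2.15, 6.88]]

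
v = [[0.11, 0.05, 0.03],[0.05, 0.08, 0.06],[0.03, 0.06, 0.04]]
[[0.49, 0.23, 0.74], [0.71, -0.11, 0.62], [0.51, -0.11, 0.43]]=v@[[0.96, 3.70, 4.52], [4.99, -2.68, 3.95], [4.46, -1.42, 1.37]]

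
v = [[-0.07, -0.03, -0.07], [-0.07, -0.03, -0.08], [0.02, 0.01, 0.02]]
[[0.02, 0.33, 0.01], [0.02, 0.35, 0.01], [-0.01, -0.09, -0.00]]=v @ [[0.69,-2.46,0.08], [-2.99,-0.61,-0.62], [0.26,-1.98,0.01]]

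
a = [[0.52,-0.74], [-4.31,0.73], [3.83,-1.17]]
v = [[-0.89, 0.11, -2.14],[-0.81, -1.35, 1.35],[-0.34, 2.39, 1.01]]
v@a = [[-9.13, 3.24], [10.57, -1.97], [-6.61, 0.81]]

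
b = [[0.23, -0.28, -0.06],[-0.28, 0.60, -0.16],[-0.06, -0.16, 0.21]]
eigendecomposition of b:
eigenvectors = [[-0.43,0.70,-0.57], [0.88,0.47,-0.09], [-0.20,0.54,0.81]]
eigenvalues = [0.77, -0.0, 0.27]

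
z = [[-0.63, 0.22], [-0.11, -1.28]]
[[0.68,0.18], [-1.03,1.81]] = z @ [[-0.77, -0.76],[0.87, -1.35]]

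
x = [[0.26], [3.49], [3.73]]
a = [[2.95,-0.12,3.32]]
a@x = [[12.73]]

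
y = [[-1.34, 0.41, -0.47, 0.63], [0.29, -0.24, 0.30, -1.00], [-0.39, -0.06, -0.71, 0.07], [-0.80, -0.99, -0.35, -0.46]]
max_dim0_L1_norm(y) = 2.82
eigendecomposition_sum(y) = [[(-0.01+0j), (-0.02+0j), -0.01+0.00j, (0.01+0j)], [0.15+0.00j, (0.38+0j), 0.11+0.00j, -0.27-0.00j], [-0.01+0.00j, -0.03+0.00j, (-0.01+0j), 0.02+0.00j], [-0.13+0.00j, (-0.33+0j), (-0.09+0j), 0.23+0.00j]] + [[(-0.63+0.21j), (0.23+0.58j), (-0.34-0.03j), (0.33+0.65j)],[0.07-0.33j, -0.31-0.05j, (0.1-0.14j), -0.37-0.02j],[-0.26-0.07j, (-0.05+0.25j), (-0.11-0.08j), -0.03+0.30j],[(-0.35-0.38j), -0.34+0.34j, -0.09-0.25j, -0.36+0.44j]] + [[(-0.63-0.21j), (0.23-0.58j), (-0.34+0.03j), 0.33-0.65j], [(0.07+0.33j), -0.31+0.05j, (0.1+0.14j), -0.37+0.02j], [(-0.26+0.07j), -0.05-0.25j, (-0.11+0.08j), (-0.03-0.3j)], [-0.35+0.38j, (-0.34-0.34j), -0.09+0.25j, (-0.36-0.44j)]] + [[-0.06-0.00j, (-0.03+0j), (0.21-0j), -0.05+0.00j], [0j, 0.00-0.00j, (-0.01+0j), 0.00-0.00j], [0.15+0.00j, (0.07-0j), -0.48+0.00j, (0.11-0j)], [(0.03+0j), (0.01-0j), -0.09+0.00j, 0.02-0.00j]]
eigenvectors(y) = [[(0.04+0j), (0.7+0j), (0.7-0j), 0.39+0.00j], [(-0.75+0j), -0.18+0.30j, (-0.18-0.3j), (-0.01+0j)], [(0.06+0j), (0.24+0.16j), (0.24-0.16j), (-0.9+0j)], [0.66+0.00j, (0.22+0.5j), (0.22-0.5j), (-0.16+0j)]]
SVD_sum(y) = [[-1.24, 0.12, -0.67, 0.66], [0.64, -0.06, 0.34, -0.34], [-0.51, 0.05, -0.27, 0.27], [-0.41, 0.04, -0.22, 0.22]] + [[0.06, 0.13, 0.03, 0.11], [-0.21, -0.46, -0.10, -0.4], [-0.07, -0.16, -0.04, -0.14], [-0.41, -0.90, -0.20, -0.80]] + [[-0.16,0.14,0.19,-0.13], [-0.17,0.15,0.21,-0.14], [0.15,-0.13,-0.18,0.12], [0.04,-0.03,-0.04,0.03]] + [[0.00, 0.02, -0.02, -0.02], [0.03, 0.12, -0.15, -0.12], [0.04, 0.19, -0.22, -0.18], [-0.02, -0.09, 0.11, 0.09]]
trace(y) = -2.75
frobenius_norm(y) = 2.54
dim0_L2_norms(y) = [1.63, 1.1, 0.97, 1.27]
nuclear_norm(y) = 4.41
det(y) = -0.71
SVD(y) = [[-0.81, 0.13, 0.57, -0.08],[0.41, -0.44, 0.61, -0.51],[-0.33, -0.16, -0.53, -0.77],[-0.27, -0.87, -0.13, 0.38]] @ diag([1.9394845537662546, 1.4712418837281214, 0.5521217931316099, 0.4484512357161887]) @ [[0.79, -0.08, 0.43, -0.42], [0.32, 0.70, 0.15, 0.62], [-0.50, 0.45, 0.61, -0.41], [-0.13, -0.54, 0.65, 0.52]]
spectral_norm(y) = 1.94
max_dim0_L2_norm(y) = 1.63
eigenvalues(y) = [(0.59+0j), (-1.41+0.52j), (-1.41-0.52j), (-0.53+0j)]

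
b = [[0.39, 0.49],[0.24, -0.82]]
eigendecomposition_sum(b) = [[0.45, 0.17], [0.08, 0.03]] + [[-0.06, 0.32], [0.16, -0.85]]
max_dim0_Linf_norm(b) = 0.82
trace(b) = -0.43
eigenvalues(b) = [0.48, -0.91]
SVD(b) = [[-0.51,0.86], [0.86,0.51]] @ diag([0.9552728543864979, 0.45787964976866236]) @ [[0.01, -1.00], [1.00, 0.01]]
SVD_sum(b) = [[-0.0, 0.49], [0.01, -0.82]] + [[0.39, 0.00], [0.23, 0.0]]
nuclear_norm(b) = 1.41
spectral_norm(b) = 0.96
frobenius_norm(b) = 1.06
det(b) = -0.44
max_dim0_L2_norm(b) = 0.96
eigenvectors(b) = [[0.98,-0.35], [0.18,0.94]]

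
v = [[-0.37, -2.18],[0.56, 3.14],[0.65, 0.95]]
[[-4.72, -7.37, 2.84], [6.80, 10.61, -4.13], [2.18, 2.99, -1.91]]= v @ [[0.26,  -0.46,  -1.37],  [2.12,  3.46,  -1.07]]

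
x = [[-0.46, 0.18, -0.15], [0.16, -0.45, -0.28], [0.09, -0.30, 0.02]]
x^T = [[-0.46, 0.16, 0.09], [0.18, -0.45, -0.3], [-0.15, -0.28, 0.02]]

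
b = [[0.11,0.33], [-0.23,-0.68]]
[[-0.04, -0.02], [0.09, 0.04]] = b@[[0.22, -0.42], [-0.20, 0.09]]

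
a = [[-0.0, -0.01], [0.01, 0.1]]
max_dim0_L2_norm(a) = 0.1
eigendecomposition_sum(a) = [[0.00, 0.00], [-0.0, -0.00]] + [[-0.00, -0.01],[0.01, 0.1]]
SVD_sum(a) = [[-0.0,-0.01], [0.01,0.1]] + [[0.00, -0.00], [0.0, -0.00]]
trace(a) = 0.10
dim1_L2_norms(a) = [0.01, 0.1]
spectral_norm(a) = 0.10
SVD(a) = [[-0.1, 1.00], [1.0, 0.10]] @ diag([0.10099019513592784, 0.0009901951359278479]) @ [[0.10,  1.0], [1.00,  -0.10]]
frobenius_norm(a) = 0.10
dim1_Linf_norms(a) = [0.01, 0.1]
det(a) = 0.00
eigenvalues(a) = [0.0, 0.1]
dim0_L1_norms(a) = [0.01, 0.11]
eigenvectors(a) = [[-0.99, 0.1], [0.10, -0.99]]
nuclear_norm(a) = 0.10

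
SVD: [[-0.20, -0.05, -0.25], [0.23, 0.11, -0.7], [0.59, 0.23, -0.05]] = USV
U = [[0.07, -0.52, 0.85], [0.84, -0.43, -0.33], [0.54, 0.73, 0.41]]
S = [0.83, 0.61, 0.02]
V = [[0.6,0.26,-0.76], [0.72,0.24,0.65], [-0.35,0.94,0.04]]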